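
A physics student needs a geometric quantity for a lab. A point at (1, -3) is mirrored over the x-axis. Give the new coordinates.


Transformation: reflection
Original point: (1, -3)
Rule for reflection over the x-axis: (x, y) -> (x, -y)
Apply: (1, -3) -> (1, 3)
(1, 3)


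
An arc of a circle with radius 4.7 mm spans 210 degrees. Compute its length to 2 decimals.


Shape: circular arc
Radius r = 4.7 mm, Angle = 210 degrees
Formula: L = (angle/360) * 2 * pi * r
2 * pi * r = 9.4 * pi
L = (210/360) * 9.4 * pi
L = 5.483333 * pi
L = 17.23
17.23 mm


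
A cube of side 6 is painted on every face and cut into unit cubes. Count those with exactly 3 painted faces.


Large cube: 6 x 6 x 6, cut into unit cubes.
Cubes with 3 painted faces are at the corners. A cube always has 8 corners.
Count = 8
8 unit cubes


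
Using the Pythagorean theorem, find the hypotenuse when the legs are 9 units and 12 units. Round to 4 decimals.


Shape: right triangle
Legs a = 9 units, b = 12 units
Formula: c = sqrt(a^2 + b^2)
a^2 = 81, b^2 = 144
a^2 + b^2 = 225
c = sqrt(225)
c = 15.0
15 units


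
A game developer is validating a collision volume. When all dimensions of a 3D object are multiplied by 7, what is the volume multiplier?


Linear scale factor k = 7
Rule: under a linear scaling by k, volumes scale by k^3.
k^3 = 7 * 7 * 7
k^3 = 49 * 7
k^3 = 343
Volume scales by a factor of 343.
343 (dimensionless)


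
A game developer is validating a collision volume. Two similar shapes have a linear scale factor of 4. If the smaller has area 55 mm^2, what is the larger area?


Linear scale factor k = 4
Original area = 55 mm^2
Rule: under a linear scaling by k, areas scale by k^2.
k^2 = 4^2 = 16
New area = 55 * 16
New area = 880
880 mm^2


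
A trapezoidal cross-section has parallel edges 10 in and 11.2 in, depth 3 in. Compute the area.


Shape: trapezoid
Parallel sides a = 10 in, b = 11.2 in; Height h = 3 in
Formula: A = (a + b) * h / 2
a + b = 10 + 11.2 = 21.2
A = 21.2 * 3 / 2
A = 63.6 / 2
A = 31.8
31.8 in^2


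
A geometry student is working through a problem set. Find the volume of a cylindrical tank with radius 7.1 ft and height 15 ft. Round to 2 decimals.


Shape: cylinder
Radius r = 7.1 ft, Height h = 15 ft
Formula: V = pi * r^2 * h
r^2 = 50.41
V = pi * 50.41 * 15
V = 756.15 * pi
V = 2375.52
2375.52 ft^3


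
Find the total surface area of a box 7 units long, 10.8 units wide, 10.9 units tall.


Shape: rectangular prism
l = 7 units, w = 10.8 units, h = 10.9 units
Formula: SA = 2(lw + lh + wh)
lw = 75.6, lh = 76.3, wh = 117.72
lw + lh + wh = 269.62
SA = 2 * 269.62
SA = 539.24
539.24 units^2


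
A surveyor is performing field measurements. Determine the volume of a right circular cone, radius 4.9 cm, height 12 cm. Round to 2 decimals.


Shape: cone
Radius r = 4.9 cm, Height h = 12 cm
Formula: V = (1/3) * pi * r^2 * h
r^2 = 24.01
pi * r^2 * h = pi * 24.01 * 12 = 288.12 * pi
V = 288.12 * pi / 3
V = 301.72
301.72 cm^3


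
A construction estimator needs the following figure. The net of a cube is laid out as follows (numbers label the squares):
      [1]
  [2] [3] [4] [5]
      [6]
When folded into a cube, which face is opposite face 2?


Net: cross layout. Take square 3 as the base (bottom).
Fold the four squares in the horizontal row up around 3: 2 -> left, 4 -> right, 5 wraps to the top.
Fold 1 and 6 up from 3: 1 -> back, 6 -> front.
Opposite pairs are therefore: (1, 6), (2, 4), (3, 5).
Face 2 is opposite face 4.
face 4


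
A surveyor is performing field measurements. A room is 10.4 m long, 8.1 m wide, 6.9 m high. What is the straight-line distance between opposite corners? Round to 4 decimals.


Shape: rectangular box (space diagonal)
l = 10.4 m, w = 8.1 m, h = 6.9 m
Visualize: the diagonal of the base, then a right triangle with that diagonal and the height.
Formula: d = sqrt(l^2 + w^2 + h^2)
l^2 + w^2 + h^2 = 108.16 + 65.61 + 47.61 = 221.38
d = sqrt(221.38)
d = 14.8788
14.8788 m


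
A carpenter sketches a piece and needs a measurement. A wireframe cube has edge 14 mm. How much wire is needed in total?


Shape: cube
Side s = 14 mm
A cube has 12 edges, all equal.
Formula: total edge length = 12 * s
Total = 12 * 14
Total = 168
168 mm


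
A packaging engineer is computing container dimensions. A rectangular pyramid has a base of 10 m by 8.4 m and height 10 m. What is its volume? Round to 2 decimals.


Shape: rectangular pyramid
Base: 10 m x 8.4 m, Height h = 10 m
Formula: V = (1/3) * base_area * h
base_area = 10 * 8.4 = 84
base_area * h = 84 * 10 = 840
V = 840 / 3
V = 280
280 m^3


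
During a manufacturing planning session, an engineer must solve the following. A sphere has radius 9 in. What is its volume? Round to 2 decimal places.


Shape: sphere
Radius r = 9 in
Formula: V = (4/3) * pi * r^3
r^3 = 729
(4/3) * 729 = 972
V = 972 * pi
V = 3053.63
3053.63 in^3


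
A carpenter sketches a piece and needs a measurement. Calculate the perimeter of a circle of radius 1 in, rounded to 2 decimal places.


Shape: circle
Radius r = 1 in
Formula: C = 2 * pi * r
C = 2 * pi * 1
C = 2 * pi
C = 6.28
6.28 in


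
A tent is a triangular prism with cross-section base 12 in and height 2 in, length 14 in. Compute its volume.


Shape: triangular prism
Triangle base = 12 in, triangle height = 2 in, prism length L = 14 in
Formula: V = (1/2 * b * h_tri) * L
Cross-section area = 0.5 * 12 * 2 = 12
V = 12 * 14
V = 168
168 in^3


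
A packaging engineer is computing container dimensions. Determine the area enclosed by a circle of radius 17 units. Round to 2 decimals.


Shape: circle
Radius r = 17 units
Formula: A = pi * r^2
r^2 = 17^2 = 289
A = pi * 289
A = 907.92
907.92 units^2


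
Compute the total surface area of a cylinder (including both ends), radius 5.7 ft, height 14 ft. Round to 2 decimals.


Shape: closed cylinder
Radius r = 5.7 ft, Height h = 14 ft
Formula: SA = 2*pi*r^2 + 2*pi*r*h = 2*pi*r*(r + h)
r + h = 19.7
2 * r * (r + h) = 2 * 5.7 * 19.7 = 224.58
SA = 224.58 * pi
SA = 705.54
705.54 ft^2


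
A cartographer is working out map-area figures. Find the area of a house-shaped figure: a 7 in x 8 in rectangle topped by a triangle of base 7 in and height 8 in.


Composite shape: rectangle + triangle
Rectangle area = 7 * 8 = 56
Triangle area = 0.5 * 7 * 8 = 28
Total = 56 + 28
Total = 84
84 in^2


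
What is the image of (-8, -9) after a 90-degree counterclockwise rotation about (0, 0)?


Transformation: rotation about the origin
Original point: (-8, -9)
Rule for 90 deg counterclockwise: (x, y) -> (-y, x)
Apply: (-8, -9) -> (9, -8)
(9, -8)


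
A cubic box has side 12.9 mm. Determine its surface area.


Shape: cube
Side s = 12.9 mm
A cube has 6 square faces.
Formula: SA = 6 * s^2
s^2 = 166.41
SA = 6 * 166.41
SA = 998.46
998.46 mm^2


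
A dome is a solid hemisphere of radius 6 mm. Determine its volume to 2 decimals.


Shape: hemisphere (half of a sphere)
Radius r = 6 mm
Formula: V = (1/2) * (4/3) * pi * r^3 = (2/3) * pi * r^3
r^3 = 216
(2/3) * 216 = 144
V = 144 * pi
V = 452.39
452.39 mm^3


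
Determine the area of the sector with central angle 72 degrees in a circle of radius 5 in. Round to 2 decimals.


Shape: circular sector
Radius r = 5 in, Angle = 72 degrees
Formula: A = (angle/360) * pi * r^2
r^2 = 25
Fraction of circle = 72/360
A = (72/360) * pi * 25
A = 5 * pi
A = 15.71
15.71 in^2


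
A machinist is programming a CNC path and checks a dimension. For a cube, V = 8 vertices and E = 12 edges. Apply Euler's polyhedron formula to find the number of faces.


Polyhedron: cube
Euler's formula for convex polyhedra: V - E + F = 2
Given: V = 8 vertices and E = 12 edges
Solve for F:
F = 2 + E - V = 2 + 12 - 8 = 6
6 faces


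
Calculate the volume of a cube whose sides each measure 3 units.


Shape: cube
Side s = 3 units
Formula: V = s^3
V = 3 * 3 * 3
V = 9 * 3
V = 27
27 units^3


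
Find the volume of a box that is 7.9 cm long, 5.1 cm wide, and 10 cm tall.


Shape: rectangular prism
l = 7.9 cm, w = 5.1 cm, h = 10 cm
Formula: V = l * w * h
V = 7.9 * 5.1 * 10
V = 40.29 * 10
V = 402.9
402.9 cm^3


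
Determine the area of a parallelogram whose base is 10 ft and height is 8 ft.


Shape: parallelogram
Base b = 10 ft, Height h = 8 ft
Formula: A = b * h
A = 10 * 8
A = 80
80 ft^2


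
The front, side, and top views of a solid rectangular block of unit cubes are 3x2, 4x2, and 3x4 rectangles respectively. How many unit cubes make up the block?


Orthographic views of a solid rectangular block:
Front view 3 x 2 -> length = 3, height = 2
Side view 4 x 2 -> width = 4, height = 2 (consistent)
Top view 3 x 4 -> confirms length = 3, width = 4
The block is 3 x 4 x 2.
Total unit cubes = 3 * 4 * 2 = 24
24 unit cubes


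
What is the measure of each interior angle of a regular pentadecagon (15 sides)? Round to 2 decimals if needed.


Shape: regular pentadecagon (15 sides)
Formula: interior angle = (n - 2) * 180 / n
(n - 2) = 13
(n - 2) * 180 = 2340
angle = 2340 / 15
angle = 156
156 degrees


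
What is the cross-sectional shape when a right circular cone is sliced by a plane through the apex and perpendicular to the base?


Solid: right circular cone
Cutting plane: through the apex and perpendicular to the base
Visualize the intersection of the plane with the solid's surface.
The boundary of the cut region is a isosceles triangle.
isosceles triangle


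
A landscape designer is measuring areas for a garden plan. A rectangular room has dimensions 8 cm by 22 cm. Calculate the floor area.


Shape: rectangle
Length l = 8 cm, Width w = 22 cm
Formula: A = l * w
A = 8 * 22
A = 176
176 cm^2


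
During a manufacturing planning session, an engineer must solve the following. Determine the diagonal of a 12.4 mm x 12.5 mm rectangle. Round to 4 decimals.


Shape: rectangle (diagonal via Pythagoras)
Sides: 12.4 mm and 12.5 mm
Formula: d = sqrt(l^2 + w^2)
l^2 = 153.76, w^2 = 156.25
l^2 + w^2 = 310.01
d = sqrt(310.01)
d = 17.6071
17.6071 mm


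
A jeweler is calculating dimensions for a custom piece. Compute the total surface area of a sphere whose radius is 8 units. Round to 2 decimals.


Shape: sphere
Radius r = 8 units
Formula: SA = 4 * pi * r^2
r^2 = 64
SA = 4 * pi * 64
SA = 256 * pi
SA = 804.25
804.25 units^2


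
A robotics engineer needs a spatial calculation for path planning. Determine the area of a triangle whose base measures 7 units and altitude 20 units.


Shape: triangle
Base b = 7 units, Height h = 20 units
Formula: A = (1/2) * b * h
A = 0.5 * 7 * 20
A = 0.5 * 140
A = 70
70 units^2


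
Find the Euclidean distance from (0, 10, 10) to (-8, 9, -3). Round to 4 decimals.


3D distance between two points
P1 = (0, 10, 10), P2 = (-8, 9, -3)
Formula: d = sqrt((x2-x1)^2 + (y2-y1)^2 + (z2-z1)^2)
dx = -8 - 0 = -8
dy = 9 - 10 = -1
dz = -3 - 10 = -13
dx^2 + dy^2 + dz^2 = 64 + 1 + 169 = 234
d = sqrt(234)
d = 15.2971
15.2971 units


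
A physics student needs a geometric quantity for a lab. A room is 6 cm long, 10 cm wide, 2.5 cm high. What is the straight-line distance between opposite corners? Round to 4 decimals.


Shape: rectangular box (space diagonal)
l = 6 cm, w = 10 cm, h = 2.5 cm
Visualize: the diagonal of the base, then a right triangle with that diagonal and the height.
Formula: d = sqrt(l^2 + w^2 + h^2)
l^2 + w^2 + h^2 = 36 + 100 + 6.25 = 142.25
d = sqrt(142.25)
d = 11.9269
11.9269 cm


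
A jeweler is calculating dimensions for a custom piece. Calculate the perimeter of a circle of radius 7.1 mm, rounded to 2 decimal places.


Shape: circle
Radius r = 7.1 mm
Formula: C = 2 * pi * r
C = 2 * pi * 7.1
C = 14.2 * pi
C = 44.61
44.61 mm


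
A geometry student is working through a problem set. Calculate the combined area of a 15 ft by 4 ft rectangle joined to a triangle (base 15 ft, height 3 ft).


Composite shape: rectangle + triangle
Rectangle area = 15 * 4 = 60
Triangle area = 0.5 * 15 * 3 = 22.5
Total = 60 + 22.5
Total = 82.5
82.5 ft^2


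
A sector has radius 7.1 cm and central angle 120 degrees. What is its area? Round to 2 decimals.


Shape: circular sector
Radius r = 7.1 cm, Angle = 120 degrees
Formula: A = (angle/360) * pi * r^2
r^2 = 50.41
Fraction of circle = 120/360
A = (120/360) * pi * 50.41
A = 16.803333 * pi
A = 52.79
52.79 cm^2


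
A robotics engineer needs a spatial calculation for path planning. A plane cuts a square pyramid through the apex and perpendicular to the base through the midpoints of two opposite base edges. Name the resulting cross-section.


Solid: square pyramid
Cutting plane: through the apex and perpendicular to the base through the midpoints of two opposite base edges
Visualize the intersection of the plane with the solid's surface.
The boundary of the cut region is a isosceles triangle.
isosceles triangle


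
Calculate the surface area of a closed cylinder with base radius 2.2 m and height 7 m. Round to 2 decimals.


Shape: closed cylinder
Radius r = 2.2 m, Height h = 7 m
Formula: SA = 2*pi*r^2 + 2*pi*r*h = 2*pi*r*(r + h)
r + h = 9.2
2 * r * (r + h) = 2 * 2.2 * 9.2 = 40.48
SA = 40.48 * pi
SA = 127.17
127.17 m^2


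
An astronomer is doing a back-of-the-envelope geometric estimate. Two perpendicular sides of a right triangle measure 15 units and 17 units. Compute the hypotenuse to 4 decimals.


Shape: right triangle
Legs a = 15 units, b = 17 units
Formula: c = sqrt(a^2 + b^2)
a^2 = 225, b^2 = 289
a^2 + b^2 = 514
c = sqrt(514)
c = 22.6716
22.6716 units


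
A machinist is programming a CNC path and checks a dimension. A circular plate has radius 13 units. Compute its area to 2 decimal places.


Shape: circle
Radius r = 13 units
Formula: A = pi * r^2
r^2 = 13^2 = 169
A = pi * 169
A = 530.93
530.93 units^2


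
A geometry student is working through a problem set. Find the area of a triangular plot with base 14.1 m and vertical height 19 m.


Shape: triangle
Base b = 14.1 m, Height h = 19 m
Formula: A = (1/2) * b * h
A = 0.5 * 14.1 * 19
A = 0.5 * 267.9
A = 133.95
133.95 m^2


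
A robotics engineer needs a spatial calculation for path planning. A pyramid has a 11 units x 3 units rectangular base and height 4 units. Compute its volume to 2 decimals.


Shape: rectangular pyramid
Base: 11 units x 3 units, Height h = 4 units
Formula: V = (1/3) * base_area * h
base_area = 11 * 3 = 33
base_area * h = 33 * 4 = 132
V = 132 / 3
V = 44
44 units^3


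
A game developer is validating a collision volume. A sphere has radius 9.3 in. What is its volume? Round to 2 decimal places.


Shape: sphere
Radius r = 9.3 in
Formula: V = (4/3) * pi * r^3
r^3 = 804.357
(4/3) * 804.357 = 1072.476
V = 1072.476 * pi
V = 3369.28
3369.28 in^3


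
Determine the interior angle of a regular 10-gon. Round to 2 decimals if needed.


Shape: regular decagon (10 sides)
Formula: interior angle = (n - 2) * 180 / n
(n - 2) = 8
(n - 2) * 180 = 1440
angle = 1440 / 10
angle = 144
144 degrees


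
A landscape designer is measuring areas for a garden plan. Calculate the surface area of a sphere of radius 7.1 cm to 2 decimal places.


Shape: sphere
Radius r = 7.1 cm
Formula: SA = 4 * pi * r^2
r^2 = 50.41
SA = 4 * pi * 50.41
SA = 201.64 * pi
SA = 633.47
633.47 cm^2


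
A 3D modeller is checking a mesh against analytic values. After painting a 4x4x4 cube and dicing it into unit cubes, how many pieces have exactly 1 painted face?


Large cube: 4 x 4 x 4, cut into unit cubes.
n = 4, so n - 2 = 2
Cubes with 1 painted face lie in the interior of each face.
A cube has 6 faces; each contributes (n - 2)^2 = 4 such cubes.
Count = 6 * 4 = 24
24 unit cubes


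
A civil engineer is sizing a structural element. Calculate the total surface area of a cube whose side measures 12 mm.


Shape: cube
Side s = 12 mm
A cube has 6 square faces.
Formula: SA = 6 * s^2
s^2 = 144
SA = 6 * 144
SA = 864
864 mm^2


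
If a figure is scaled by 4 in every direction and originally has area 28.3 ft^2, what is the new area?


Linear scale factor k = 4
Original area = 28.3 ft^2
Rule: under a linear scaling by k, areas scale by k^2.
k^2 = 4^2 = 16
New area = 28.3 * 16
New area = 452.8
452.8 ft^2


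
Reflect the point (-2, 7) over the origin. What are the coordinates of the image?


Transformation: reflection
Original point: (-2, 7)
Rule for reflection through the origin: (x, y) -> (-x, -y)
Apply: (-2, 7) -> (2, -7)
(2, -7)


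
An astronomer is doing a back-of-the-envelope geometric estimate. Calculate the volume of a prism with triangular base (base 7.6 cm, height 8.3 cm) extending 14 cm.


Shape: triangular prism
Triangle base = 7.6 cm, triangle height = 8.3 cm, prism length L = 14 cm
Formula: V = (1/2 * b * h_tri) * L
Cross-section area = 0.5 * 7.6 * 8.3 = 31.54
V = 31.54 * 14
V = 441.56
441.56 cm^3


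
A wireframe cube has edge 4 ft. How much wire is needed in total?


Shape: cube
Side s = 4 ft
A cube has 12 edges, all equal.
Formula: total edge length = 12 * s
Total = 12 * 4
Total = 48
48 ft


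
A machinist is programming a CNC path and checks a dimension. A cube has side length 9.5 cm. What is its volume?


Shape: cube
Side s = 9.5 cm
Formula: V = s^3
V = 9.5 * 9.5 * 9.5
V = 90.25 * 9.5
V = 857.375
857.375 cm^3


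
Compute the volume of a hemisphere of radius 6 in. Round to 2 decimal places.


Shape: hemisphere (half of a sphere)
Radius r = 6 in
Formula: V = (1/2) * (4/3) * pi * r^3 = (2/3) * pi * r^3
r^3 = 216
(2/3) * 216 = 144
V = 144 * pi
V = 452.39
452.39 in^3


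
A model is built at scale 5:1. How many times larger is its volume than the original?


Linear scale factor k = 5
Rule: under a linear scaling by k, volumes scale by k^3.
k^3 = 5 * 5 * 5
k^3 = 25 * 5
k^3 = 125
Volume scales by a factor of 125.
125 (dimensionless)


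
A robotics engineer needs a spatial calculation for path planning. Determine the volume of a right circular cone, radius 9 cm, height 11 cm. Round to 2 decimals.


Shape: cone
Radius r = 9 cm, Height h = 11 cm
Formula: V = (1/3) * pi * r^2 * h
r^2 = 81
pi * r^2 * h = pi * 81 * 11 = 891 * pi
V = 891 * pi / 3
V = 933.05
933.05 cm^3


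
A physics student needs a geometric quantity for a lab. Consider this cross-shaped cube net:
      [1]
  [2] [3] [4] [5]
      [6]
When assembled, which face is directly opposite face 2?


Net: cross layout. Take square 3 as the base (bottom).
Fold the four squares in the horizontal row up around 3: 2 -> left, 4 -> right, 5 wraps to the top.
Fold 1 and 6 up from 3: 1 -> back, 6 -> front.
Opposite pairs are therefore: (1, 6), (2, 4), (3, 5).
Face 2 is opposite face 4.
face 4


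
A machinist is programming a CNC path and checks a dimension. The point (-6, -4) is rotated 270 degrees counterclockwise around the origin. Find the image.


Transformation: rotation about the origin
Original point: (-6, -4)
Rule for 270 deg counterclockwise: (x, y) -> (y, -x)
Apply: (-6, -4) -> (-4, 6)
(-4, 6)


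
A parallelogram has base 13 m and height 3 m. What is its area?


Shape: parallelogram
Base b = 13 m, Height h = 3 m
Formula: A = b * h
A = 13 * 3
A = 39
39 m^2


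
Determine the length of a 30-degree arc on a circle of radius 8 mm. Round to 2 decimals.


Shape: circular arc
Radius r = 8 mm, Angle = 30 degrees
Formula: L = (angle/360) * 2 * pi * r
2 * pi * r = 16 * pi
L = (30/360) * 16 * pi
L = 1.333333 * pi
L = 4.19
4.19 mm


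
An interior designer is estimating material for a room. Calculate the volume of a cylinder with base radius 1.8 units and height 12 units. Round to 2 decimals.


Shape: cylinder
Radius r = 1.8 units, Height h = 12 units
Formula: V = pi * r^2 * h
r^2 = 3.24
V = pi * 3.24 * 12
V = 38.88 * pi
V = 122.15
122.15 units^3


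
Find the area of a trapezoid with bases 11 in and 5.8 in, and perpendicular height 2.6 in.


Shape: trapezoid
Parallel sides a = 11 in, b = 5.8 in; Height h = 2.6 in
Formula: A = (a + b) * h / 2
a + b = 11 + 5.8 = 16.8
A = 16.8 * 2.6 / 2
A = 43.68 / 2
A = 21.84
21.84 in^2


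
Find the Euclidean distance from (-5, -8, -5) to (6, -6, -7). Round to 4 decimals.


3D distance between two points
P1 = (-5, -8, -5), P2 = (6, -6, -7)
Formula: d = sqrt((x2-x1)^2 + (y2-y1)^2 + (z2-z1)^2)
dx = 6 - -5 = 11
dy = -6 - -8 = 2
dz = -7 - -5 = -2
dx^2 + dy^2 + dz^2 = 121 + 4 + 4 = 129
d = sqrt(129)
d = 11.3578
11.3578 units


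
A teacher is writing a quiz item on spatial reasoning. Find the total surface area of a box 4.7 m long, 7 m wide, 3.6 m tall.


Shape: rectangular prism
l = 4.7 m, w = 7 m, h = 3.6 m
Formula: SA = 2(lw + lh + wh)
lw = 32.9, lh = 16.92, wh = 25.2
lw + lh + wh = 75.02
SA = 2 * 75.02
SA = 150.04
150.04 m^2


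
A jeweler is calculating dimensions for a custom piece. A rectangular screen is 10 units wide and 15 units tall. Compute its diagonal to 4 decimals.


Shape: rectangle (diagonal via Pythagoras)
Sides: 10 units and 15 units
Formula: d = sqrt(l^2 + w^2)
l^2 = 100, w^2 = 225
l^2 + w^2 = 325
d = sqrt(325)
d = 18.0278
18.0278 units


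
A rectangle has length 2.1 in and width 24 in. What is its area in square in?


Shape: rectangle
Length l = 2.1 in, Width w = 24 in
Formula: A = l * w
A = 2.1 * 24
A = 50.4
50.4 in^2


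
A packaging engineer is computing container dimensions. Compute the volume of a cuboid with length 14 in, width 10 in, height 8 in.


Shape: rectangular prism
l = 14 in, w = 10 in, h = 8 in
Formula: V = l * w * h
V = 14 * 10 * 8
V = 140 * 8
V = 1120
1120 in^3


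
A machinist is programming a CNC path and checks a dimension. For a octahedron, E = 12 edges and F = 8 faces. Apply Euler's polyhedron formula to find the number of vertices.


Polyhedron: octahedron
Euler's formula for convex polyhedra: V - E + F = 2
Given: E = 12 edges and F = 8 faces
Solve for V:
V = 2 + E - F = 2 + 12 - 8 = 6
6 vertices


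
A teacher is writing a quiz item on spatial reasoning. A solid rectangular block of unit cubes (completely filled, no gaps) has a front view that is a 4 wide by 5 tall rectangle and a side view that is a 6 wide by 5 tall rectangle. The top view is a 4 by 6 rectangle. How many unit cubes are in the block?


Orthographic views of a solid rectangular block:
Front view 4 x 5 -> length = 4, height = 5
Side view 6 x 5 -> width = 6, height = 5 (consistent)
Top view 4 x 6 -> confirms length = 4, width = 6
The block is 4 x 6 x 5.
Total unit cubes = 4 * 6 * 5 = 120
120 unit cubes


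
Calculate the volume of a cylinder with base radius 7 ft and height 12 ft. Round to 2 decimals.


Shape: cylinder
Radius r = 7 ft, Height h = 12 ft
Formula: V = pi * r^2 * h
r^2 = 49
V = pi * 49 * 12
V = 588 * pi
V = 1847.26
1847.26 ft^3


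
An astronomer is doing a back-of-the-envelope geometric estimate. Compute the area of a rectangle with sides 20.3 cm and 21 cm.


Shape: rectangle
Length l = 20.3 cm, Width w = 21 cm
Formula: A = l * w
A = 20.3 * 21
A = 426.3
426.3 cm^2


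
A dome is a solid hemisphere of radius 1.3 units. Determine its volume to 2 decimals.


Shape: hemisphere (half of a sphere)
Radius r = 1.3 units
Formula: V = (1/2) * (4/3) * pi * r^3 = (2/3) * pi * r^3
r^3 = 2.197
(2/3) * 2.197 = 1.464667
V = 1.464667 * pi
V = 4.6
4.6 units^3


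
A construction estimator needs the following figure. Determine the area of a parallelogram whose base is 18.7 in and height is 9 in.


Shape: parallelogram
Base b = 18.7 in, Height h = 9 in
Formula: A = b * h
A = 18.7 * 9
A = 168.3
168.3 in^2


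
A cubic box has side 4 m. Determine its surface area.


Shape: cube
Side s = 4 m
A cube has 6 square faces.
Formula: SA = 6 * s^2
s^2 = 16
SA = 6 * 16
SA = 96
96 m^2


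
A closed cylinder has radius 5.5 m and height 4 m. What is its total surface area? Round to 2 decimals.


Shape: closed cylinder
Radius r = 5.5 m, Height h = 4 m
Formula: SA = 2*pi*r^2 + 2*pi*r*h = 2*pi*r*(r + h)
r + h = 9.5
2 * r * (r + h) = 2 * 5.5 * 9.5 = 104.5
SA = 104.5 * pi
SA = 328.3
328.3 m^2


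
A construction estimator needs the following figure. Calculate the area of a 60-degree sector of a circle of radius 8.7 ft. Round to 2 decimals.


Shape: circular sector
Radius r = 8.7 ft, Angle = 60 degrees
Formula: A = (angle/360) * pi * r^2
r^2 = 75.69
Fraction of circle = 60/360
A = (60/360) * pi * 75.69
A = 12.615 * pi
A = 39.63
39.63 ft^2


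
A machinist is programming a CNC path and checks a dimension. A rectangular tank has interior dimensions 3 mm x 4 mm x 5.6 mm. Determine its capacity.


Shape: rectangular prism
l = 3 mm, w = 4 mm, h = 5.6 mm
Formula: V = l * w * h
V = 3 * 4 * 5.6
V = 12 * 5.6
V = 67.2
67.2 mm^3


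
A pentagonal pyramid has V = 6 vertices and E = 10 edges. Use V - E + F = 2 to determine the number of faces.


Polyhedron: pentagonal pyramid
Euler's formula for convex polyhedra: V - E + F = 2
Given: V = 6 vertices and E = 10 edges
Solve for F:
F = 2 + E - V = 2 + 10 - 6 = 6
6 faces


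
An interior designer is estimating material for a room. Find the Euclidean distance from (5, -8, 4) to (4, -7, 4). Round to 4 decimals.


3D distance between two points
P1 = (5, -8, 4), P2 = (4, -7, 4)
Formula: d = sqrt((x2-x1)^2 + (y2-y1)^2 + (z2-z1)^2)
dx = 4 - 5 = -1
dy = -7 - -8 = 1
dz = 4 - 4 = 0
dx^2 + dy^2 + dz^2 = 1 + 1 + 0 = 2
d = sqrt(2)
d = 1.4142
1.4142 units


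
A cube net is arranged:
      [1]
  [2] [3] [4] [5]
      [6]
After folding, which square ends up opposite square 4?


Net: cross layout. Take square 3 as the base (bottom).
Fold the four squares in the horizontal row up around 3: 2 -> left, 4 -> right, 5 wraps to the top.
Fold 1 and 6 up from 3: 1 -> back, 6 -> front.
Opposite pairs are therefore: (1, 6), (2, 4), (3, 5).
Face 4 is opposite face 2.
face 2


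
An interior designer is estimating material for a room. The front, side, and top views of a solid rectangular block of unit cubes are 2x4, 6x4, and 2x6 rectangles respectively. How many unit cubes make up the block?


Orthographic views of a solid rectangular block:
Front view 2 x 4 -> length = 2, height = 4
Side view 6 x 4 -> width = 6, height = 4 (consistent)
Top view 2 x 6 -> confirms length = 2, width = 6
The block is 2 x 6 x 4.
Total unit cubes = 2 * 6 * 4 = 48
48 unit cubes


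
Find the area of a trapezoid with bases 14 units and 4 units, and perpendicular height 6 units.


Shape: trapezoid
Parallel sides a = 14 units, b = 4 units; Height h = 6 units
Formula: A = (a + b) * h / 2
a + b = 14 + 4 = 18
A = 18 * 6 / 2
A = 108 / 2
A = 54
54 units^2


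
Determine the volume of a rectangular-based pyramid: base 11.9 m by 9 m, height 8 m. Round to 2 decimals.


Shape: rectangular pyramid
Base: 11.9 m x 9 m, Height h = 8 m
Formula: V = (1/3) * base_area * h
base_area = 11.9 * 9 = 107.1
base_area * h = 107.1 * 8 = 856.8
V = 856.8 / 3
V = 285.6
285.6 m^3


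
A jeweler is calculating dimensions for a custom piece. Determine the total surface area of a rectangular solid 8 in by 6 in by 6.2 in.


Shape: rectangular prism
l = 8 in, w = 6 in, h = 6.2 in
Formula: SA = 2(lw + lh + wh)
lw = 48, lh = 49.6, wh = 37.2
lw + lh + wh = 134.8
SA = 2 * 134.8
SA = 269.6
269.6 in^2


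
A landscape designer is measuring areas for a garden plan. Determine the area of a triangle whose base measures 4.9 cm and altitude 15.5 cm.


Shape: triangle
Base b = 4.9 cm, Height h = 15.5 cm
Formula: A = (1/2) * b * h
A = 0.5 * 4.9 * 15.5
A = 0.5 * 75.95
A = 37.975
37.975 cm^2


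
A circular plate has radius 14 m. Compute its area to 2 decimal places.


Shape: circle
Radius r = 14 m
Formula: A = pi * r^2
r^2 = 14^2 = 196
A = pi * 196
A = 615.75
615.75 m^2


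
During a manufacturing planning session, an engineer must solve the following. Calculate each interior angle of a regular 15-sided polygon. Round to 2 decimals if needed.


Shape: regular pentadecagon (15 sides)
Formula: interior angle = (n - 2) * 180 / n
(n - 2) = 13
(n - 2) * 180 = 2340
angle = 2340 / 15
angle = 156
156 degrees


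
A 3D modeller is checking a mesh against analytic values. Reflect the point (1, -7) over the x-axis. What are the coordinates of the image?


Transformation: reflection
Original point: (1, -7)
Rule for reflection over the x-axis: (x, y) -> (x, -y)
Apply: (1, -7) -> (1, 7)
(1, 7)


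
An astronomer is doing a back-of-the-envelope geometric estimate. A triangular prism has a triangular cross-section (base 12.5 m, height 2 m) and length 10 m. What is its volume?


Shape: triangular prism
Triangle base = 12.5 m, triangle height = 2 m, prism length L = 10 m
Formula: V = (1/2 * b * h_tri) * L
Cross-section area = 0.5 * 12.5 * 2 = 12.5
V = 12.5 * 10
V = 125
125 m^3


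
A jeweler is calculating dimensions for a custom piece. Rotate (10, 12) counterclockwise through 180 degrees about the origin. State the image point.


Transformation: rotation about the origin
Original point: (10, 12)
Rule for 180 deg: (x, y) -> (-x, -y)
Apply: (10, 12) -> (-10, -12)
(-10, -12)


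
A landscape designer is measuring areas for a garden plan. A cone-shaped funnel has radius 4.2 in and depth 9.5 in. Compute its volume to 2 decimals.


Shape: cone
Radius r = 4.2 in, Height h = 9.5 in
Formula: V = (1/3) * pi * r^2 * h
r^2 = 17.64
pi * r^2 * h = pi * 17.64 * 9.5 = 167.58 * pi
V = 167.58 * pi / 3
V = 175.49
175.49 in^3


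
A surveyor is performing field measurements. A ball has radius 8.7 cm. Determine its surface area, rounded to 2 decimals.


Shape: sphere
Radius r = 8.7 cm
Formula: SA = 4 * pi * r^2
r^2 = 75.69
SA = 4 * pi * 75.69
SA = 302.76 * pi
SA = 951.15
951.15 cm^2


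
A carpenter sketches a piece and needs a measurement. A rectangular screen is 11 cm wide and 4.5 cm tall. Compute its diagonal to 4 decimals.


Shape: rectangle (diagonal via Pythagoras)
Sides: 11 cm and 4.5 cm
Formula: d = sqrt(l^2 + w^2)
l^2 = 121, w^2 = 20.25
l^2 + w^2 = 141.25
d = sqrt(141.25)
d = 11.8849
11.8849 cm


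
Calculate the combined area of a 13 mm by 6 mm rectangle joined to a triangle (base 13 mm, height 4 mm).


Composite shape: rectangle + triangle
Rectangle area = 13 * 6 = 78
Triangle area = 0.5 * 13 * 4 = 26
Total = 78 + 26
Total = 104
104 mm^2


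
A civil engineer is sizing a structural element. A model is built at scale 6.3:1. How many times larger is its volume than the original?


Linear scale factor k = 6.3
Rule: under a linear scaling by k, volumes scale by k^3.
k^3 = 6.3 * 6.3 * 6.3
k^3 = 39.69 * 6.3
k^3 = 250.047
Volume scales by a factor of 250.047.
250.047 (dimensionless)


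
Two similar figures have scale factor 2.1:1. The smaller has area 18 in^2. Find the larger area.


Linear scale factor k = 2.1
Original area = 18 in^2
Rule: under a linear scaling by k, areas scale by k^2.
k^2 = 2.1^2 = 4.41
New area = 18 * 4.41
New area = 79.38
79.38 in^2


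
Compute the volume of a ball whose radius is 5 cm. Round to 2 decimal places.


Shape: sphere
Radius r = 5 cm
Formula: V = (4/3) * pi * r^3
r^3 = 125
(4/3) * 125 = 166.666667
V = 166.666667 * pi
V = 523.6
523.6 cm^3


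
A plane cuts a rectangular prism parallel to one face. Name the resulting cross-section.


Solid: rectangular prism
Cutting plane: parallel to one face
Visualize the intersection of the plane with the solid's surface.
The boundary of the cut region is a rectangle.
rectangle


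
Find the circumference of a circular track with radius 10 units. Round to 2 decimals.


Shape: circle
Radius r = 10 units
Formula: C = 2 * pi * r
C = 2 * pi * 10
C = 20 * pi
C = 62.83
62.83 units


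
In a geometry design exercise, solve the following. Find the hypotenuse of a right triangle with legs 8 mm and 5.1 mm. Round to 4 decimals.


Shape: right triangle
Legs a = 8 mm, b = 5.1 mm
Formula: c = sqrt(a^2 + b^2)
a^2 = 64, b^2 = 26.01
a^2 + b^2 = 90.01
c = sqrt(90.01)
c = 9.4874
9.4874 mm


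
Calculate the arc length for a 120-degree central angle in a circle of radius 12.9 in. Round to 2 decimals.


Shape: circular arc
Radius r = 12.9 in, Angle = 120 degrees
Formula: L = (angle/360) * 2 * pi * r
2 * pi * r = 25.8 * pi
L = (120/360) * 25.8 * pi
L = 8.6 * pi
L = 27.02
27.02 in


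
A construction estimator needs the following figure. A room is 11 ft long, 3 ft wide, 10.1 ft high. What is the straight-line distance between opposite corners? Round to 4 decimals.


Shape: rectangular box (space diagonal)
l = 11 ft, w = 3 ft, h = 10.1 ft
Visualize: the diagonal of the base, then a right triangle with that diagonal and the height.
Formula: d = sqrt(l^2 + w^2 + h^2)
l^2 + w^2 + h^2 = 121 + 9 + 102.01 = 232.01
d = sqrt(232.01)
d = 15.2319
15.2319 ft


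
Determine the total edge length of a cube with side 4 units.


Shape: cube
Side s = 4 units
A cube has 12 edges, all equal.
Formula: total edge length = 12 * s
Total = 12 * 4
Total = 48
48 units


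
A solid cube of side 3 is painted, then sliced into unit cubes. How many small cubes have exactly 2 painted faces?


Large cube: 3 x 3 x 3, cut into unit cubes.
n = 3, so n - 2 = 1
Cubes with 2 painted faces lie along the edges, excluding corners.
A cube has 12 edges; each contributes (n - 2) = 1 such cubes.
Count = 12 * 1 = 12
12 unit cubes


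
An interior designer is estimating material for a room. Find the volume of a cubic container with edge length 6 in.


Shape: cube
Side s = 6 in
Formula: V = s^3
V = 6 * 6 * 6
V = 36 * 6
V = 216
216 in^3


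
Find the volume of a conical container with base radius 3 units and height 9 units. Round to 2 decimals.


Shape: cone
Radius r = 3 units, Height h = 9 units
Formula: V = (1/3) * pi * r^2 * h
r^2 = 9
pi * r^2 * h = pi * 9 * 9 = 81 * pi
V = 81 * pi / 3
V = 84.82
84.82 units^3


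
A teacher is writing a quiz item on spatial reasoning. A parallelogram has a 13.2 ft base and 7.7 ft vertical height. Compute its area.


Shape: parallelogram
Base b = 13.2 ft, Height h = 7.7 ft
Formula: A = b * h
A = 13.2 * 7.7
A = 101.64
101.64 ft^2


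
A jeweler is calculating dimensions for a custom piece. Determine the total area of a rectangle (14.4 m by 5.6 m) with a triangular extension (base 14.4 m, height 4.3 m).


Composite shape: rectangle + triangle
Rectangle area = 14.4 * 5.6 = 80.64
Triangle area = 0.5 * 14.4 * 4.3 = 30.96
Total = 80.64 + 30.96
Total = 111.6
111.6 m^2


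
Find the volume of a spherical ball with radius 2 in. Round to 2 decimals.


Shape: sphere
Radius r = 2 in
Formula: V = (4/3) * pi * r^3
r^3 = 8
(4/3) * 8 = 10.666667
V = 10.666667 * pi
V = 33.51
33.51 in^3


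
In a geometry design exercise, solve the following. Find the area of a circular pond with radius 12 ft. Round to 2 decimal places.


Shape: circle
Radius r = 12 ft
Formula: A = pi * r^2
r^2 = 12^2 = 144
A = pi * 144
A = 452.39
452.39 ft^2


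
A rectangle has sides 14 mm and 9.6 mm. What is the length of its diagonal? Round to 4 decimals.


Shape: rectangle (diagonal via Pythagoras)
Sides: 14 mm and 9.6 mm
Formula: d = sqrt(l^2 + w^2)
l^2 = 196, w^2 = 92.16
l^2 + w^2 = 288.16
d = sqrt(288.16)
d = 16.9753
16.9753 mm


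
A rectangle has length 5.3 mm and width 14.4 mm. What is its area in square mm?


Shape: rectangle
Length l = 5.3 mm, Width w = 14.4 mm
Formula: A = l * w
A = 5.3 * 14.4
A = 76.32
76.32 mm^2


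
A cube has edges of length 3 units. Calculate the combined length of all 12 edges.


Shape: cube
Side s = 3 units
A cube has 12 edges, all equal.
Formula: total edge length = 12 * s
Total = 12 * 3
Total = 36
36 units


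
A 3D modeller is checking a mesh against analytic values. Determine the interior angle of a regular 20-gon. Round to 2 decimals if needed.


Shape: regular icosagon (20 sides)
Formula: interior angle = (n - 2) * 180 / n
(n - 2) = 18
(n - 2) * 180 = 3240
angle = 3240 / 20
angle = 162
162 degrees


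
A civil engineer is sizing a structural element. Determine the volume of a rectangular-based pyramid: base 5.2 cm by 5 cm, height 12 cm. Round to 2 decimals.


Shape: rectangular pyramid
Base: 5.2 cm x 5 cm, Height h = 12 cm
Formula: V = (1/3) * base_area * h
base_area = 5.2 * 5 = 26
base_area * h = 26 * 12 = 312
V = 312 / 3
V = 104
104 cm^3


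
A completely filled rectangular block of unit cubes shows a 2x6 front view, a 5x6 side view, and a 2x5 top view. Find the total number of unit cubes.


Orthographic views of a solid rectangular block:
Front view 2 x 6 -> length = 2, height = 6
Side view 5 x 6 -> width = 5, height = 6 (consistent)
Top view 2 x 5 -> confirms length = 2, width = 5
The block is 2 x 5 x 6.
Total unit cubes = 2 * 5 * 6 = 60
60 unit cubes


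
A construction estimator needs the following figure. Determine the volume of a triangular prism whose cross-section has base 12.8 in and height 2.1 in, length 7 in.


Shape: triangular prism
Triangle base = 12.8 in, triangle height = 2.1 in, prism length L = 7 in
Formula: V = (1/2 * b * h_tri) * L
Cross-section area = 0.5 * 12.8 * 2.1 = 13.44
V = 13.44 * 7
V = 94.08
94.08 in^3


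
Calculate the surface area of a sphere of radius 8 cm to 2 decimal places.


Shape: sphere
Radius r = 8 cm
Formula: SA = 4 * pi * r^2
r^2 = 64
SA = 4 * pi * 64
SA = 256 * pi
SA = 804.25
804.25 cm^2


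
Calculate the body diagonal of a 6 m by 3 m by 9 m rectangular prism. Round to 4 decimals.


Shape: rectangular box (space diagonal)
l = 6 m, w = 3 m, h = 9 m
Visualize: the diagonal of the base, then a right triangle with that diagonal and the height.
Formula: d = sqrt(l^2 + w^2 + h^2)
l^2 + w^2 + h^2 = 36 + 9 + 81 = 126
d = sqrt(126)
d = 11.225
11.225 m


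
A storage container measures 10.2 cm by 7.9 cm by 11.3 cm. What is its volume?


Shape: rectangular prism
l = 10.2 cm, w = 7.9 cm, h = 11.3 cm
Formula: V = l * w * h
V = 10.2 * 7.9 * 11.3
V = 80.58 * 11.3
V = 910.554
910.554 cm^3


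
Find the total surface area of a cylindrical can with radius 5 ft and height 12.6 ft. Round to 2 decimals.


Shape: closed cylinder
Radius r = 5 ft, Height h = 12.6 ft
Formula: SA = 2*pi*r^2 + 2*pi*r*h = 2*pi*r*(r + h)
r + h = 17.6
2 * r * (r + h) = 2 * 5 * 17.6 = 176
SA = 176 * pi
SA = 552.92
552.92 ft^2


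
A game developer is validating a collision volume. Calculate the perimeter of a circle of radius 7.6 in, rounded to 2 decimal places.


Shape: circle
Radius r = 7.6 in
Formula: C = 2 * pi * r
C = 2 * pi * 7.6
C = 15.2 * pi
C = 47.75
47.75 in


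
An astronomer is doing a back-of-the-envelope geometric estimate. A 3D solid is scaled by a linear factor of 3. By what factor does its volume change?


Linear scale factor k = 3
Rule: under a linear scaling by k, volumes scale by k^3.
k^3 = 3 * 3 * 3
k^3 = 9 * 3
k^3 = 27
Volume scales by a factor of 27.
27 (dimensionless)


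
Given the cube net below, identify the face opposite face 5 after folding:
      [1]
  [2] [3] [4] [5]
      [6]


Net: cross layout. Take square 3 as the base (bottom).
Fold the four squares in the horizontal row up around 3: 2 -> left, 4 -> right, 5 wraps to the top.
Fold 1 and 6 up from 3: 1 -> back, 6 -> front.
Opposite pairs are therefore: (1, 6), (2, 4), (3, 5).
Face 5 is opposite face 3.
face 3


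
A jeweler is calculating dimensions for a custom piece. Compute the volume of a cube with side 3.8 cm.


Shape: cube
Side s = 3.8 cm
Formula: V = s^3
V = 3.8 * 3.8 * 3.8
V = 14.44 * 3.8
V = 54.872
54.872 cm^3


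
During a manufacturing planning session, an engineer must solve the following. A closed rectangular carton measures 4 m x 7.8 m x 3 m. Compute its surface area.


Shape: rectangular prism
l = 4 m, w = 7.8 m, h = 3 m
Formula: SA = 2(lw + lh + wh)
lw = 31.2, lh = 12, wh = 23.4
lw + lh + wh = 66.6
SA = 2 * 66.6
SA = 133.2
133.2 m^2


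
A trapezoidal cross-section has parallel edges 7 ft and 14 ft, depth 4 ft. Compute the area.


Shape: trapezoid
Parallel sides a = 7 ft, b = 14 ft; Height h = 4 ft
Formula: A = (a + b) * h / 2
a + b = 7 + 14 = 21
A = 21 * 4 / 2
A = 84 / 2
A = 42
42 ft^2


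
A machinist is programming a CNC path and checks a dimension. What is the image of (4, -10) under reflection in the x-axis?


Transformation: reflection
Original point: (4, -10)
Rule for reflection over the x-axis: (x, y) -> (x, -y)
Apply: (4, -10) -> (4, 10)
(4, 10)
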